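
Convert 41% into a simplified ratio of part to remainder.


Part = 41%, Remainder = 59%
Ratio = 41:59
GCD(41, 59) = 1
Simplify: 41:59 = 41:59

41:59


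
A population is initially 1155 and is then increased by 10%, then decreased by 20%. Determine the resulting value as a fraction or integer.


Start: 1155
Step 1: increase by 10% => multiply by 110/100
  1155 * 110/100 = 2541/2
Step 2: decrease by 20% => multiply by 80/100
  2541/2 * 80/100 = 5082/5
Final value = 5082/5

5082/5


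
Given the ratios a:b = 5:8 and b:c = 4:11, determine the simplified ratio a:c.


Given a:b = 5:8 and b:c = 4:11
Make b consistent. Multiply first ratio by 4: a:b = 20:32
Multiply second ratio by 8: b:c = 32:88
Now b = 32 in both, so a:b:c = 20:32:88
Therefore a:c = 20:88
Simplify by GCD: a:c = 5:22

5:22


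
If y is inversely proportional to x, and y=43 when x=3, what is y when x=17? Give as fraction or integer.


Inverse proportion: y = k/x
Find k: k = 3 * 43 = 129
Compute y at x=17: y = 129/17
y = 129/17

129/17


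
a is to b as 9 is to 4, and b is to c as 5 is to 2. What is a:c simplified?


Given a:b = 9:4 and b:c = 5:2
Make b consistent. Multiply first ratio by 5: a:b = 45:20
Multiply second ratio by 4: b:c = 20:8
Now b = 20 in both, so a:b:c = 45:20:8
Therefore a:c = 45:8
Simplify by GCD: a:c = 45:8

45:8


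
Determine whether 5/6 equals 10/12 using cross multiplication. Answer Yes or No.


Cross multiply to check 5/6 = 10/12
Left cross product: 5 * 12 = 60
Right cross product: 6 * 10 = 60
60 = 60
Equal, so proportions match => Yes

Yes


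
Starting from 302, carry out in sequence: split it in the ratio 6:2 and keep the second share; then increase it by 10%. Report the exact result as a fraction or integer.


Start with 302.
Step 1: Split 6:2, second share = 302 * 2/8 = 151/2
Step 2: Increase by 10%: 151/2 * 110/100 = 1661/20
Final result = 1661/20

1661/20


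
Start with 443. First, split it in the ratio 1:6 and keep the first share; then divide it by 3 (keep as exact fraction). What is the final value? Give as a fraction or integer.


Start with 443.
Step 1: Split 1:6, first share = 443 * 1/7 = 443/7
Step 2: Divide by 3: 443/7 / 3 = 443/21
Final result = 443/21

443/21


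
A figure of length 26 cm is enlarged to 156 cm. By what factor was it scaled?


Original length = 26 cm
Scaled length = 156 cm
Scale factor = 156 / 26
= 6

6


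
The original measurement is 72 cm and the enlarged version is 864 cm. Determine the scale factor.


Original length = 72 cm
Scaled length = 864 cm
Scale factor = 864 / 72
= 12

12


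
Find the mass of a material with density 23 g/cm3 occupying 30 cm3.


Using mass = density * volume
Density = 23 g/cm3
Volume = 30 cm3
Mass = 23 * 30
= 690 g

690


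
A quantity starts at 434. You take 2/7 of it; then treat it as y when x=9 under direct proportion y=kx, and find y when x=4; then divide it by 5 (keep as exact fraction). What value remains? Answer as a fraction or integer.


Start with 434.
Step 1: Take 2/7: 434 * 2/7 = 124
Step 2: Direct prop: k = (124)/9; new y = k*4 = 124*4/9 = 496/9
Step 3: Divide by 5: 496/9 / 5 = 496/45
Final result = 496/45

496/45


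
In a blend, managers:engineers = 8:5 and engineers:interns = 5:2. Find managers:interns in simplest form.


Given a:b = 8:5 and b:c = 5:2
Make b consistent. Multiply first ratio by 5: a:b = 40:25
Multiply second ratio by 5: b:c = 25:10
Now b = 25 in both, so a:b:c = 40:25:10
Therefore a:c = 40:10
Simplify by GCD: a:c = 4:1

4:1


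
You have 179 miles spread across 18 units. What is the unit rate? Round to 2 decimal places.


Total miles = 179
Number of units = 18
Unit rate = 179 / 18
= 9.94 miles per unit

9.94


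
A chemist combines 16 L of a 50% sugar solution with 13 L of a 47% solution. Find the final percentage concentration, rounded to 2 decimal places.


Solute in mixture 1 = 50% of 16 L = 16*50/100 = 8 L
Solute in mixture 2 = 47% of 13 L = 13*47/100 = 611/100 L
Total solute = 8 + 611/100 = 1411/100 L
Total volume = 16 + 13 = 29 L
Final concentration = 1411/100/29 * 100 = 48.66%

48.66


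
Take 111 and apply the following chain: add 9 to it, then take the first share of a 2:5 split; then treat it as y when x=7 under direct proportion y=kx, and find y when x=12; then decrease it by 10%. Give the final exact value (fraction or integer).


Start with 111.
Step 1: Add 9: 111+9=120; split 2:5 first = 120*2/7 = 240/7
Step 2: Direct prop: k = (240/7)/7; new y = k*12 = 240/7*12/7 = 2880/49
Step 3: Decrease by 10%: 2880/49 * 90/100 = 2592/49
Final result = 2592/49

2592/49


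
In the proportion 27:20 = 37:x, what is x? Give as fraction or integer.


Setting up: 27/20 = 37/x
Cross multiply: 27 * x = 20 * 37
27x = 740
x = 740/27
x = 740/27

740/27


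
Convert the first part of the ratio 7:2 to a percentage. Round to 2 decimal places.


Total parts = 7 + 2 = 9
First part fraction = 7/9
Percentage = (7/9) * 100
= 0.777778 * 100
= 77.78%

77.78


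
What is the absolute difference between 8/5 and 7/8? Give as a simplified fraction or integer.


Simplify: 8/5 = 8/5 and 7/8 = 7/8
Find common denominator: LCD = 40
Convert: 64/40 and 35/40
Difference = |64 - 35|/40 = 29/40
Simplified = 29/40

29/40


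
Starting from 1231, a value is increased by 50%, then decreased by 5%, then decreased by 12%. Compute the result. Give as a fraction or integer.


Start: 1231
Step 1: increase by 50% => multiply by 150/100
  1231 * 150/100 = 3693/2
Step 2: decrease by 5% => multiply by 95/100
  3693/2 * 95/100 = 70167/40
Step 3: decrease by 12% => multiply by 88/100
  70167/40 * 88/100 = 771837/500
Final value = 771837/500

771837/500


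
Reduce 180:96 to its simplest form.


Find GCD(180, 96)
GCD = 12
Divide both by 12: 180/12 = 15, 96/12 = 8
Simplified ratio = 15:8

15:8


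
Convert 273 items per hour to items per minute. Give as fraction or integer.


Converting from per hour to per minute
Rate = 273 items per hour
Divide by 60: 273/60
= 91/20 items per minute

91/20


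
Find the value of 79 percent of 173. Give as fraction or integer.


Compute 79% of 173
Convert percentage: 79% = 79/100
Multiply: 173 * 79/100
= 13667/100
= 13667/100

13667/100


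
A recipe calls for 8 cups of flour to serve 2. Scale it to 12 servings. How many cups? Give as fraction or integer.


Original: 8 cups for 2 servings
Target servings = 12
Scaling factor = 12/2
New amount = 8 * 12/2
= 96/2
= 48 cups

48


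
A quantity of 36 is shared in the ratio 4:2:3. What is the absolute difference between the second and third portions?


Total parts = 4 + 2 + 3 = 9
Value per part = 36 / 9 = 4
Shares: 4*4=16, 2*4=8, 3*4=12
Second share = 8, third share = 12
Difference = |8 - 12| = 4

4


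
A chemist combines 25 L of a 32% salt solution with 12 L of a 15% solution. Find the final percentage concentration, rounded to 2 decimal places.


Solute in mixture 1 = 32% of 25 L = 25*32/100 = 8 L
Solute in mixture 2 = 15% of 12 L = 12*15/100 = 9/5 L
Total solute = 8 + 9/5 = 49/5 L
Total volume = 25 + 12 = 37 L
Final concentration = 49/5/37 * 100 = 26.49%

26.49


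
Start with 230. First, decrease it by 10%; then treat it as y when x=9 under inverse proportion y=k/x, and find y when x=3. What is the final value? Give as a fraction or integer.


Start with 230.
Step 1: Decrease by 10%: 230 * 90/100 = 207
Step 2: Inverse prop: k = (207)*9; new y = k/3 = 207*9/3 = 621
Final result = 621

621


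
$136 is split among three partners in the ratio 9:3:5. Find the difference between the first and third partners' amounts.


Total parts = 9 + 3 + 5 = 17
Value per part = 136 / 17 = 8
Shares: 9*8=72, 3*8=24, 5*8=40
First share = 72, third share = 40
Difference = |72 - 40| = 32

32


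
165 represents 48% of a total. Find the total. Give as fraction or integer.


Given: 165 is 48% of the whole
Set up: 165 = 48/100 * whole
whole = 165 * 100 / 48
whole = 16500 / 48
whole = 1375/4

1375/4


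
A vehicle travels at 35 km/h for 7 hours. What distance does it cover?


Using distance = speed * time
Speed = 35 km/h
Time = 7 hours
Distance = 35 * 7
= 245 km

245


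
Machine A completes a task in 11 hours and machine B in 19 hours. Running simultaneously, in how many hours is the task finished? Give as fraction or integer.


Rate of A = 1/11 job per hour
Rate of B = 1/19 job per hour
Combined rate = 1/11 + 1/19
Find common denominator: (19 + 11)/(11*19) = 30/209
Combined rate = 30/209 job per hour
Time together = 1 / (30/209) = 209/30 hours

209/30


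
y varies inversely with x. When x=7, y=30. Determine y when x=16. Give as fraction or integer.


Inverse proportion: y = k/x
Find k: k = 7 * 30 = 210
Compute y at x=16: y = 210/16
y = 105/8

105/8


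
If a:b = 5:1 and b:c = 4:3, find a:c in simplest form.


Given a:b = 5:1 and b:c = 4:3
Make b consistent. Multiply first ratio by 4: a:b = 20:4
Multiply second ratio by 1: b:c = 4:3
Now b = 4 in both, so a:b:c = 20:4:3
Therefore a:c = 20:3
Simplify by GCD: a:c = 20:3

20:3


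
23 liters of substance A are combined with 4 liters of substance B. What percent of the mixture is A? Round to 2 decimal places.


Volume of A = 23 L
Volume of B = 4 L
Total volume = 23 + 4 = 27 L
Percentage of A = (23/27) * 100
= 85.19%

85.19


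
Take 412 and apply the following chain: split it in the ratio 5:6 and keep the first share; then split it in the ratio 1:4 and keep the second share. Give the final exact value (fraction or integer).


Start with 412.
Step 1: Split 5:6, first share = 412 * 5/11 = 2060/11
Step 2: Split 1:4, second share = 2060/11 * 4/5 = 1648/11
Final result = 1648/11

1648/11


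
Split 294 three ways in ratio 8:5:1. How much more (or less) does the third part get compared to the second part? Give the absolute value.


Total parts = 8 + 5 + 1 = 14
Value per part = 294 / 14 = 21
Shares: 8*21=168, 5*21=105, 1*21=21
Third share = 21, second share = 105
Difference = |21 - 105| = 84

84


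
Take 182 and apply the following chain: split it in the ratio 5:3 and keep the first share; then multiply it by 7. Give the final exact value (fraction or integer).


Start with 182.
Step 1: Split 5:3, first share = 182 * 5/8 = 455/4
Step 2: Multiply by 7: 455/4 * 7 = 3185/4
Final result = 3185/4

3185/4


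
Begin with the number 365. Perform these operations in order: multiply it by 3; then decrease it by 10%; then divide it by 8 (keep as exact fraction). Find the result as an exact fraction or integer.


Start with 365.
Step 1: Multiply by 3: 365 * 3 = 1095
Step 2: Decrease by 10%: 1095 * 90/100 = 1971/2
Step 3: Divide by 8: 1971/2 / 8 = 1971/16
Final result = 1971/16

1971/16


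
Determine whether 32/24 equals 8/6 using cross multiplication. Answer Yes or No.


Cross multiply to check 32/24 = 8/6
Left cross product: 32 * 6 = 192
Right cross product: 24 * 8 = 192
192 = 192
Equal, so proportions match => Yes

Yes


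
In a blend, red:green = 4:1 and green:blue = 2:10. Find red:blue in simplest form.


Given a:b = 4:1 and b:c = 2:10
Make b consistent. Multiply first ratio by 2: a:b = 8:2
Multiply second ratio by 1: b:c = 2:10
Now b = 2 in both, so a:b:c = 8:2:10
Therefore a:c = 8:10
Simplify by GCD: a:c = 4:5

4:5


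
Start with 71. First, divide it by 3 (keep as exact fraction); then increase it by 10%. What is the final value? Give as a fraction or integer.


Start with 71.
Step 1: Divide by 3: 71 / 3 = 71/3
Step 2: Increase by 10%: 71/3 * 110/100 = 781/30
Final result = 781/30

781/30


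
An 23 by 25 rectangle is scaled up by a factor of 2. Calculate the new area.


Original dimensions: 23 x 25
Enlargement factor = 2
New width = 23 * 2 = 46
New height = 25 * 2 = 50
New area = 46 * 50 = 2300

2300


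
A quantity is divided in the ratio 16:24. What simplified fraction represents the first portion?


Total parts = 16 + 24 = 40
First part fraction = 16/40
Simplify: 16/40 = 2/5

2/5


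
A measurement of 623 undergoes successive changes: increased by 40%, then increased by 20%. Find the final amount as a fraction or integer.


Start: 623
Step 1: increase by 40% => multiply by 140/100
  623 * 140/100 = 4361/5
Step 2: increase by 20% => multiply by 120/100
  4361/5 * 120/100 = 26166/25
Final value = 26166/25

26166/25


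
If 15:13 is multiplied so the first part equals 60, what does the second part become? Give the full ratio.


Original ratio: 15:13
First term target: 60
Scale factor = 60 / 15 = 4
Multiply second term: 13 * 4 = 52
Equivalent ratio = 60:52

60:52


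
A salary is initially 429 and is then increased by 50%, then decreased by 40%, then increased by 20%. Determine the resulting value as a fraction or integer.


Start: 429
Step 1: increase by 50% => multiply by 150/100
  429 * 150/100 = 1287/2
Step 2: decrease by 40% => multiply by 60/100
  1287/2 * 60/100 = 3861/10
Step 3: increase by 20% => multiply by 120/100
  3861/10 * 120/100 = 11583/25
Final value = 11583/25

11583/25


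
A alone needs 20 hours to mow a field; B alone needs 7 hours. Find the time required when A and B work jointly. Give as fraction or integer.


Rate of A = 1/20 job per hour
Rate of B = 1/7 job per hour
Combined rate = 1/20 + 1/7
Find common denominator: (7 + 20)/(20*7) = 27/140
Combined rate = 27/140 job per hour
Time together = 1 / (27/140) = 140/27 hours

140/27


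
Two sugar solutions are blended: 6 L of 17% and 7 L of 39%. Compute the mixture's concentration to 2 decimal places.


Solute in mixture 1 = 17% of 6 L = 6*17/100 = 51/50 L
Solute in mixture 2 = 39% of 7 L = 7*39/100 = 273/100 L
Total solute = 51/50 + 273/100 = 15/4 L
Total volume = 6 + 7 = 13 L
Final concentration = 15/4/13 * 100 = 28.85%

28.85


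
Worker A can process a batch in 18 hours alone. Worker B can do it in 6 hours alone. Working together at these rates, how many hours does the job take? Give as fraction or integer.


Rate of A = 1/18 job per hour
Rate of B = 1/6 job per hour
Combined rate = 1/18 + 1/6
Find common denominator: (6 + 18)/(18*6) = 24/108
Combined rate = 2/9 job per hour
Time together = 1 / (2/9) = 9/2 hours

9/2


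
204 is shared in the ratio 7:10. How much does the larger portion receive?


Total parts = 7 + 10 = 17
Value per part = 204 / 17 = 12
First share = 7 * 12 = 84
Second share = 10 * 12 = 120
Larger share = 120

120


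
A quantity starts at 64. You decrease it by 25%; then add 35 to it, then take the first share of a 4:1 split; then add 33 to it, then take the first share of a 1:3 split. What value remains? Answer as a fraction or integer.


Start with 64.
Step 1: Decrease by 25%: 64 * 75/100 = 48
Step 2: Add 35: 48+35=83; split 4:1 first = 83*4/5 = 332/5
Step 3: Add 33: 332/5+33=497/5; split 1:3 first = 497/5*1/4 = 497/20
Final result = 497/20

497/20


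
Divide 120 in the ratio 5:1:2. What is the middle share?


Ratio = 5:1:2
Total parts = 5 + 1 + 2 = 8
Value per part = 120 / 8 = 15
First share = 5 * 15 = 75
Middle share = 1 * 15 = 15
Third share = 2 * 15 = 30

15


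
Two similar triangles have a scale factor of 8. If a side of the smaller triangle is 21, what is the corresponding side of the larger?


Similar triangles have proportional sides
Scale factor = 8
Smaller side = 21
Corresponding larger side = 21 * 8
= 168

168


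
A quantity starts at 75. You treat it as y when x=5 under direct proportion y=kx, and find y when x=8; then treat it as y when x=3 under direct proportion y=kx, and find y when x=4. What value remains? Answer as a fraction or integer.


Start with 75.
Step 1: Direct prop: k = (75)/5; new y = k*8 = 75*8/5 = 120
Step 2: Direct prop: k = (120)/3; new y = k*4 = 120*4/3 = 160
Final result = 160

160


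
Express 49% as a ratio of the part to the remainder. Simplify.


Part = 49%, Remainder = 51%
Ratio = 49:51
GCD(49, 51) = 1
Simplify: 49:51 = 49:51

49:51


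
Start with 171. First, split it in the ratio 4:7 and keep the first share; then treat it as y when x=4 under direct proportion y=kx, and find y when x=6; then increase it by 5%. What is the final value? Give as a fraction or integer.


Start with 171.
Step 1: Split 4:7, first share = 171 * 4/11 = 684/11
Step 2: Direct prop: k = (684/11)/4; new y = k*6 = 684/11*6/4 = 1026/11
Step 3: Increase by 5%: 1026/11 * 105/100 = 10773/110
Final result = 10773/110

10773/110


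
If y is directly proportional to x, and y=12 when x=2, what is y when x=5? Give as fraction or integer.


Direct proportion: y = kx
Find k: k = 12/2 = 6
Compute y at x=5: y = 6 * 5
y = 30

30


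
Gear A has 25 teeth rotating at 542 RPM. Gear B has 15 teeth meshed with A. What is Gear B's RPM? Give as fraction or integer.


Gear ratio: teeth_A * RPM_A = teeth_B * RPM_B
25 * 542 = 15 * RPM_B
13550 = 15 * RPM_B
RPM_B = 13550 / 15
RPM_B = 2710/3

2710/3


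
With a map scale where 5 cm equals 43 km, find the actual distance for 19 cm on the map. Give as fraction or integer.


Map scale: 5 cm = 43 km
Measured distance on map = 19 cm
Set up proportion: 19 * 43 / 5
= 817 / 5
= 817/5 km

817/5


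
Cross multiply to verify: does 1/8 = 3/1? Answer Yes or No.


Cross multiply to check 1/8 = 3/1
Left cross product: 1 * 1 = 1
Right cross product: 8 * 3 = 24
1 != 24
Not equal, so proportions differ => No

No


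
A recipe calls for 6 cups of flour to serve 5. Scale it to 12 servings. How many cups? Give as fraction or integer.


Original: 6 cups for 5 servings
Target servings = 12
Scaling factor = 12/5
New amount = 6 * 12/5
= 72/5
= 72/5 cups

72/5


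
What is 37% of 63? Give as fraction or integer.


Compute 37% of 63
Convert percentage: 37% = 37/100
Multiply: 63 * 37/100
= 2331/100
= 2331/100

2331/100


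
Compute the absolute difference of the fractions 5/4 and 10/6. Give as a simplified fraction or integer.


Simplify: 5/4 = 5/4 and 10/6 = 5/3
Find common denominator: LCD = 12
Convert: 15/12 and 20/12
Difference = |15 - 20|/12 = 5/12
Simplified = 5/12

5/12


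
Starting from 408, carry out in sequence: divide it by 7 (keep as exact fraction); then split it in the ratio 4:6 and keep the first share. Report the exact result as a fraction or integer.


Start with 408.
Step 1: Divide by 7: 408 / 7 = 408/7
Step 2: Split 4:6, first share = 408/7 * 4/10 = 816/35
Final result = 816/35

816/35


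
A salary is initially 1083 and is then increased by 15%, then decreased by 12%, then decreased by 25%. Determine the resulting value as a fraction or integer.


Start: 1083
Step 1: increase by 15% => multiply by 115/100
  1083 * 115/100 = 24909/20
Step 2: decrease by 12% => multiply by 88/100
  24909/20 * 88/100 = 273999/250
Step 3: decrease by 25% => multiply by 75/100
  273999/250 * 75/100 = 821997/1000
Final value = 821997/1000

821997/1000


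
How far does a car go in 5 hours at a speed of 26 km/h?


Using distance = speed * time
Speed = 26 km/h
Time = 5 hours
Distance = 26 * 5
= 130 km

130


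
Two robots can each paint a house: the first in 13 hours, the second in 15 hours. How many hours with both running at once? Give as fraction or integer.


Rate of A = 1/13 job per hour
Rate of B = 1/15 job per hour
Combined rate = 1/13 + 1/15
Find common denominator: (15 + 13)/(13*15) = 28/195
Combined rate = 28/195 job per hour
Time together = 1 / (28/195) = 195/28 hours

195/28


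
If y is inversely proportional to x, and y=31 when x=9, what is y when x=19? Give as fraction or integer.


Inverse proportion: y = k/x
Find k: k = 9 * 31 = 279
Compute y at x=19: y = 279/19
y = 279/19

279/19


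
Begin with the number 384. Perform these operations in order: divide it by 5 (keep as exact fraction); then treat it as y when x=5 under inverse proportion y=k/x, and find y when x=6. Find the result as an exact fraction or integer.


Start with 384.
Step 1: Divide by 5: 384 / 5 = 384/5
Step 2: Inverse prop: k = (384/5)*5; new y = k/6 = 384/5*5/6 = 64
Final result = 64

64


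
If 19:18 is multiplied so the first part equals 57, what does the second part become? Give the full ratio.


Original ratio: 19:18
First term target: 57
Scale factor = 57 / 19 = 3
Multiply second term: 18 * 3 = 54
Equivalent ratio = 57:54

57:54


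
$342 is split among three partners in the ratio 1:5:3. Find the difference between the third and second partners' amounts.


Total parts = 1 + 5 + 3 = 9
Value per part = 342 / 9 = 38
Shares: 1*38=38, 5*38=190, 3*38=114
Third share = 114, second share = 190
Difference = |114 - 190| = 76

76


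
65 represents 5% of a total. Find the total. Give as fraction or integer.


Given: 65 is 5% of the whole
Set up: 65 = 5/100 * whole
whole = 65 * 100 / 5
whole = 6500 / 5
whole = 1300

1300


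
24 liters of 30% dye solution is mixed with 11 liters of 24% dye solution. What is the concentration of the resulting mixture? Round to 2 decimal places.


Solute in mixture 1 = 30% of 24 L = 24*30/100 = 36/5 L
Solute in mixture 2 = 24% of 11 L = 11*24/100 = 66/25 L
Total solute = 36/5 + 66/25 = 246/25 L
Total volume = 24 + 11 = 35 L
Final concentration = 246/25/35 * 100 = 28.11%

28.11


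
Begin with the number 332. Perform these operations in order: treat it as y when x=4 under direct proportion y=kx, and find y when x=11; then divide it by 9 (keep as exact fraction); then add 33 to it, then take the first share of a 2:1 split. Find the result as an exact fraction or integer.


Start with 332.
Step 1: Direct prop: k = (332)/4; new y = k*11 = 332*11/4 = 913
Step 2: Divide by 9: 913 / 9 = 913/9
Step 3: Add 33: 913/9+33=1210/9; split 2:1 first = 1210/9*2/3 = 2420/27
Final result = 2420/27

2420/27


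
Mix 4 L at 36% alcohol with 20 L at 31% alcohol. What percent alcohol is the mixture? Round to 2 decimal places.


Solute in mixture 1 = 36% of 4 L = 4*36/100 = 36/25 L
Solute in mixture 2 = 31% of 20 L = 20*31/100 = 31/5 L
Total solute = 36/25 + 31/5 = 191/25 L
Total volume = 4 + 20 = 24 L
Final concentration = 191/25/24 * 100 = 31.83%

31.83


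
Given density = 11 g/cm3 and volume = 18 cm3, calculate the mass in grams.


Using mass = density * volume
Density = 11 g/cm3
Volume = 18 cm3
Mass = 11 * 18
= 198 g

198


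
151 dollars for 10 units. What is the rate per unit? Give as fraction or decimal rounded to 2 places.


Total dollars = 151
Number of units = 10
Unit rate = 151 / 10
= 15.10 dollars per unit

15.10


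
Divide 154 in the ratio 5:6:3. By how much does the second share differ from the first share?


Total parts = 5 + 6 + 3 = 14
Value per part = 154 / 14 = 11
Shares: 5*11=55, 6*11=66, 3*11=33
Second share = 66, first share = 55
Difference = |66 - 55| = 11

11


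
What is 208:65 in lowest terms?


Find GCD(208, 65)
GCD = 13
Divide both by 13: 208/13 = 16, 65/13 = 5
Simplified ratio = 16:5

16:5


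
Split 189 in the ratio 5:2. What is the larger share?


Total parts = 5 + 2 = 7
Value per part = 189 / 7 = 27
First share = 5 * 27 = 135
Second share = 2 * 27 = 54
Larger share = 135

135


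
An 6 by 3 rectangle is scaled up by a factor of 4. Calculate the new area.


Original dimensions: 6 x 3
Enlargement factor = 4
New width = 6 * 4 = 24
New height = 3 * 4 = 12
New area = 24 * 12 = 288

288


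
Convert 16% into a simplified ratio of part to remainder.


Part = 16%, Remainder = 84%
Ratio = 16:84
GCD(16, 84) = 4
Simplify: 4:21 = 4:21

4:21


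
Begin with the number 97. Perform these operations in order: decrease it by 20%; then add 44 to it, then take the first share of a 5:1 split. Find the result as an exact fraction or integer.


Start with 97.
Step 1: Decrease by 20%: 97 * 80/100 = 388/5
Step 2: Add 44: 388/5+44=608/5; split 5:1 first = 608/5*5/6 = 304/3
Final result = 304/3

304/3


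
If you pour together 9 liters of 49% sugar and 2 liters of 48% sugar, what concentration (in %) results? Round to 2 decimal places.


Solute in mixture 1 = 49% of 9 L = 9*49/100 = 441/100 L
Solute in mixture 2 = 48% of 2 L = 2*48/100 = 24/25 L
Total solute = 441/100 + 24/25 = 537/100 L
Total volume = 9 + 2 = 11 L
Final concentration = 537/100/11 * 100 = 48.82%

48.82


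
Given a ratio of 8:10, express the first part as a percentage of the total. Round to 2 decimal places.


Total parts = 8 + 10 = 18
First part fraction = 8/18
Percentage = (8/18) * 100
= 0.444444 * 100
= 44.44%

44.44


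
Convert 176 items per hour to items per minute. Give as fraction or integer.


Converting from per hour to per minute
Rate = 176 items per hour
Divide by 60: 176/60
= 44/15 items per minute

44/15


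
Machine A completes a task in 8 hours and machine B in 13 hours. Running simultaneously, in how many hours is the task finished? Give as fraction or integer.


Rate of A = 1/8 job per hour
Rate of B = 1/13 job per hour
Combined rate = 1/8 + 1/13
Find common denominator: (13 + 8)/(8*13) = 21/104
Combined rate = 21/104 job per hour
Time together = 1 / (21/104) = 104/21 hours

104/21


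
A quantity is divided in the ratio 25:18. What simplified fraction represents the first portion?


Total parts = 25 + 18 = 43
First part fraction = 25/43
Simplify: 25/43 = 25/43

25/43


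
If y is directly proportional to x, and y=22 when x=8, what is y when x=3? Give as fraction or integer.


Direct proportion: y = kx
Find k: k = 22/8 = 11/4
Compute y at x=3: y = 11/4 * 3
y = 33/4

33/4


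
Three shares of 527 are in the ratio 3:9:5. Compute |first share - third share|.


Total parts = 3 + 9 + 5 = 17
Value per part = 527 / 17 = 31
Shares: 3*31=93, 9*31=279, 5*31=155
First share = 93, third share = 155
Difference = |93 - 155| = 62

62


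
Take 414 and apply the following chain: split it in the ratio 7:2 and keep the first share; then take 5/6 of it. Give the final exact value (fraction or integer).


Start with 414.
Step 1: Split 7:2, first share = 414 * 7/9 = 322
Step 2: Take 5/6: 322 * 5/6 = 805/3
Final result = 805/3

805/3


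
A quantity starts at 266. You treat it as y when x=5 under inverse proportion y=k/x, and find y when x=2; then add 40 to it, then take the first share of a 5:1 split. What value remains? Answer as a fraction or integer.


Start with 266.
Step 1: Inverse prop: k = (266)*5; new y = k/2 = 266*5/2 = 665
Step 2: Add 40: 665+40=705; split 5:1 first = 705*5/6 = 1175/2
Final result = 1175/2

1175/2


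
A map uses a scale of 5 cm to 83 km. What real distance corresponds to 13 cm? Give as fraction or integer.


Map scale: 5 cm = 83 km
Measured distance on map = 13 cm
Set up proportion: 13 * 83 / 5
= 1079 / 5
= 1079/5 km

1079/5


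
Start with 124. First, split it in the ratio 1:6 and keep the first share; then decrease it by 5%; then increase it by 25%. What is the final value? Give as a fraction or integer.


Start with 124.
Step 1: Split 1:6, first share = 124 * 1/7 = 124/7
Step 2: Decrease by 5%: 124/7 * 95/100 = 589/35
Step 3: Increase by 25%: 589/35 * 125/100 = 589/28
Final result = 589/28

589/28


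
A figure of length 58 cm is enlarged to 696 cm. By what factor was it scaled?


Original length = 58 cm
Scaled length = 696 cm
Scale factor = 696 / 58
= 12

12


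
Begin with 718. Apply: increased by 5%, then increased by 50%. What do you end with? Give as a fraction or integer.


Start: 718
Step 1: increase by 5% => multiply by 105/100
  718 * 105/100 = 7539/10
Step 2: increase by 50% => multiply by 150/100
  7539/10 * 150/100 = 22617/20
Final value = 22617/20

22617/20


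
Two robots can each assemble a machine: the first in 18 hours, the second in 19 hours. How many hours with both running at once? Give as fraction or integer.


Rate of A = 1/18 job per hour
Rate of B = 1/19 job per hour
Combined rate = 1/18 + 1/19
Find common denominator: (19 + 18)/(18*19) = 37/342
Combined rate = 37/342 job per hour
Time together = 1 / (37/342) = 342/37 hours

342/37


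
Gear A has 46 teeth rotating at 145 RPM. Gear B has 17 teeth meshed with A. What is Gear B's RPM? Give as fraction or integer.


Gear ratio: teeth_A * RPM_A = teeth_B * RPM_B
46 * 145 = 17 * RPM_B
6670 = 17 * RPM_B
RPM_B = 6670 / 17
RPM_B = 6670/17

6670/17


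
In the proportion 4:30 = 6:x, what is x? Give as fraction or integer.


Setting up: 4/30 = 6/x
Cross multiply: 4 * x = 30 * 6
4x = 180
x = 180/4
x = 45

45


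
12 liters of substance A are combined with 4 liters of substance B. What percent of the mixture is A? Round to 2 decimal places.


Volume of A = 12 L
Volume of B = 4 L
Total volume = 12 + 4 = 16 L
Percentage of A = (12/16) * 100
= 75.00%

75.00


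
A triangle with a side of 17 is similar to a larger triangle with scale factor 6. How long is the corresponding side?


Similar triangles have proportional sides
Scale factor = 6
Smaller side = 17
Corresponding larger side = 17 * 6
= 102

102


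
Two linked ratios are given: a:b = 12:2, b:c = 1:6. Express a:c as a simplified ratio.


Given a:b = 12:2 and b:c = 1:6
Make b consistent. Multiply first ratio by 1: a:b = 12:2
Multiply second ratio by 2: b:c = 2:12
Now b = 2 in both, so a:b:c = 12:2:12
Therefore a:c = 12:12
Simplify by GCD: a:c = 1:1

1:1


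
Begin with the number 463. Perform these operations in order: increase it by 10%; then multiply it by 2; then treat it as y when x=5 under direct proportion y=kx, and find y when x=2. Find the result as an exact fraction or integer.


Start with 463.
Step 1: Increase by 10%: 463 * 110/100 = 5093/10
Step 2: Multiply by 2: 5093/10 * 2 = 5093/5
Step 3: Direct prop: k = (5093/5)/5; new y = k*2 = 5093/5*2/5 = 10186/25
Final result = 10186/25

10186/25


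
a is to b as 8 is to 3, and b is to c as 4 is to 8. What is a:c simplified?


Given a:b = 8:3 and b:c = 4:8
Make b consistent. Multiply first ratio by 4: a:b = 32:12
Multiply second ratio by 3: b:c = 12:24
Now b = 12 in both, so a:b:c = 32:12:24
Therefore a:c = 32:24
Simplify by GCD: a:c = 4:3

4:3


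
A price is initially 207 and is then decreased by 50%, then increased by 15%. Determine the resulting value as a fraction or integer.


Start: 207
Step 1: decrease by 50% => multiply by 50/100
  207 * 50/100 = 207/2
Step 2: increase by 15% => multiply by 115/100
  207/2 * 115/100 = 4761/40
Final value = 4761/40

4761/40


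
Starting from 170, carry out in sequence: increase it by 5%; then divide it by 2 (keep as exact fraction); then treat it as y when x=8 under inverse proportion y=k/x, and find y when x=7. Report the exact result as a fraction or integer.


Start with 170.
Step 1: Increase by 5%: 170 * 105/100 = 357/2
Step 2: Divide by 2: 357/2 / 2 = 357/4
Step 3: Inverse prop: k = (357/4)*8; new y = k/7 = 357/4*8/7 = 102
Final result = 102

102


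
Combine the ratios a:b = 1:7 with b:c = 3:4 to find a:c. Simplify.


Given a:b = 1:7 and b:c = 3:4
Make b consistent. Multiply first ratio by 3: a:b = 3:21
Multiply second ratio by 7: b:c = 21:28
Now b = 21 in both, so a:b:c = 3:21:28
Therefore a:c = 3:28
Simplify by GCD: a:c = 3:28

3:28


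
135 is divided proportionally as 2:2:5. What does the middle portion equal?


Ratio = 2:2:5
Total parts = 2 + 2 + 5 = 9
Value per part = 135 / 9 = 15
First share = 2 * 15 = 30
Middle share = 2 * 15 = 30
Third share = 5 * 15 = 75

30


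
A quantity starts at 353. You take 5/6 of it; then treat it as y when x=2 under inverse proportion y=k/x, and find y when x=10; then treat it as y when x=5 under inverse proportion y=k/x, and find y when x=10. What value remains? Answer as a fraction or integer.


Start with 353.
Step 1: Take 5/6: 353 * 5/6 = 1765/6
Step 2: Inverse prop: k = (1765/6)*2; new y = k/10 = 1765/6*2/10 = 353/6
Step 3: Inverse prop: k = (353/6)*5; new y = k/10 = 353/6*5/10 = 353/12
Final result = 353/12

353/12


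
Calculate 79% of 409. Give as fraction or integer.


Compute 79% of 409
Convert percentage: 79% = 79/100
Multiply: 409 * 79/100
= 32311/100
= 32311/100

32311/100


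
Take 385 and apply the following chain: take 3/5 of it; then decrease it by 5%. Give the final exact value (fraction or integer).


Start with 385.
Step 1: Take 3/5: 385 * 3/5 = 231
Step 2: Decrease by 5%: 231 * 95/100 = 4389/20
Final result = 4389/20

4389/20


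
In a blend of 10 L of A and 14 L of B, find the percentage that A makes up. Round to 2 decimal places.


Volume of A = 10 L
Volume of B = 14 L
Total volume = 10 + 14 = 24 L
Percentage of A = (10/24) * 100
= 41.67%

41.67


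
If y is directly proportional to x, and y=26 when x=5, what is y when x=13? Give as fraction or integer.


Direct proportion: y = kx
Find k: k = 26/5 = 26/5
Compute y at x=13: y = 26/5 * 13
y = 338/5

338/5


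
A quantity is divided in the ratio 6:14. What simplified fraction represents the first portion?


Total parts = 6 + 14 = 20
First part fraction = 6/20
Simplify: 6/20 = 3/10

3/10


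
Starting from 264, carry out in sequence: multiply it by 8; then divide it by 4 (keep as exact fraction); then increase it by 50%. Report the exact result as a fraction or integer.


Start with 264.
Step 1: Multiply by 8: 264 * 8 = 2112
Step 2: Divide by 4: 2112 / 4 = 528
Step 3: Increase by 50%: 528 * 150/100 = 792
Final result = 792

792


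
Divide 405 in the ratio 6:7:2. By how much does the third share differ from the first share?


Total parts = 6 + 7 + 2 = 15
Value per part = 405 / 15 = 27
Shares: 6*27=162, 7*27=189, 2*27=54
Third share = 54, first share = 162
Difference = |54 - 162| = 108

108


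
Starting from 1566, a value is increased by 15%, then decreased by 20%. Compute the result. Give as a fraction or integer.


Start: 1566
Step 1: increase by 15% => multiply by 115/100
  1566 * 115/100 = 18009/10
Step 2: decrease by 20% => multiply by 80/100
  18009/10 * 80/100 = 36018/25
Final value = 36018/25

36018/25


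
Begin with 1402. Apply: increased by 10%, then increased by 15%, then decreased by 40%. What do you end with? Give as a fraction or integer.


Start: 1402
Step 1: increase by 10% => multiply by 110/100
  1402 * 110/100 = 7711/5
Step 2: increase by 15% => multiply by 115/100
  7711/5 * 115/100 = 177353/100
Step 3: decrease by 40% => multiply by 60/100
  177353/100 * 60/100 = 532059/500
Final value = 532059/500

532059/500


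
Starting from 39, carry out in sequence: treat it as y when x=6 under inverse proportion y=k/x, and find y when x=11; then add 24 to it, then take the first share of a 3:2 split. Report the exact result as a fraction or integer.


Start with 39.
Step 1: Inverse prop: k = (39)*6; new y = k/11 = 39*6/11 = 234/11
Step 2: Add 24: 234/11+24=498/11; split 3:2 first = 498/11*3/5 = 1494/55
Final result = 1494/55

1494/55


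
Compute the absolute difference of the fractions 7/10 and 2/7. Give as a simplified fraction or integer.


Simplify: 7/10 = 7/10 and 2/7 = 2/7
Find common denominator: LCD = 70
Convert: 49/70 and 20/70
Difference = |49 - 20|/70 = 29/70
Simplified = 29/70

29/70


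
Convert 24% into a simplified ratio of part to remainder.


Part = 24%, Remainder = 76%
Ratio = 24:76
GCD(24, 76) = 4
Simplify: 6:19 = 6:19

6:19


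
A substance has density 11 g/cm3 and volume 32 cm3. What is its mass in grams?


Using mass = density * volume
Density = 11 g/cm3
Volume = 32 cm3
Mass = 11 * 32
= 352 g

352


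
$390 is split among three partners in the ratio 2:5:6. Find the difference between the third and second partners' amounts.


Total parts = 2 + 5 + 6 = 13
Value per part = 390 / 13 = 30
Shares: 2*30=60, 5*30=150, 6*30=180
Third share = 180, second share = 150
Difference = |180 - 150| = 30

30


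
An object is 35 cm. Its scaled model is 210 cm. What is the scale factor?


Original length = 35 cm
Scaled length = 210 cm
Scale factor = 210 / 35
= 6

6


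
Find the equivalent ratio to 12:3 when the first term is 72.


Original ratio: 12:3
First term target: 72
Scale factor = 72 / 12 = 6
Multiply second term: 3 * 6 = 18
Equivalent ratio = 72:18

72:18


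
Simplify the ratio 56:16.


Find GCD(56, 16)
GCD = 8
Divide both by 8: 56/8 = 7, 16/8 = 2
Simplified ratio = 7:2

7:2


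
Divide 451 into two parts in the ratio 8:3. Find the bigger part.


Total parts = 8 + 3 = 11
Value per part = 451 / 11 = 41
First share = 8 * 41 = 328
Second share = 3 * 41 = 123
Larger share = 328

328


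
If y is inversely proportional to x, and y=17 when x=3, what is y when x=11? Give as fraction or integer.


Inverse proportion: y = k/x
Find k: k = 3 * 17 = 51
Compute y at x=11: y = 51/11
y = 51/11

51/11


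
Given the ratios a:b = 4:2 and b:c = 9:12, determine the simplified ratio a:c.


Given a:b = 4:2 and b:c = 9:12
Make b consistent. Multiply first ratio by 9: a:b = 36:18
Multiply second ratio by 2: b:c = 18:24
Now b = 18 in both, so a:b:c = 36:18:24
Therefore a:c = 36:24
Simplify by GCD: a:c = 3:2

3:2


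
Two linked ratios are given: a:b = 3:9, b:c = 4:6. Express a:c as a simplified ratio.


Given a:b = 3:9 and b:c = 4:6
Make b consistent. Multiply first ratio by 4: a:b = 12:36
Multiply second ratio by 9: b:c = 36:54
Now b = 36 in both, so a:b:c = 12:36:54
Therefore a:c = 12:54
Simplify by GCD: a:c = 2:9

2:9


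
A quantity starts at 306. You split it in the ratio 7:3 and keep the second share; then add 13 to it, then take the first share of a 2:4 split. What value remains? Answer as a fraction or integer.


Start with 306.
Step 1: Split 7:3, second share = 306 * 3/10 = 459/5
Step 2: Add 13: 459/5+13=524/5; split 2:4 first = 524/5*2/6 = 524/15
Final result = 524/15

524/15


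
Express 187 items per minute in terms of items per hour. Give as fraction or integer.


Converting from per minute to per hour
Rate = 187 items per minute
Multiply by 60: 187 * 60
= 11220 items per hour

11220


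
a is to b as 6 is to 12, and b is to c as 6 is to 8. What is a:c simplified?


Given a:b = 6:12 and b:c = 6:8
Make b consistent. Multiply first ratio by 6: a:b = 36:72
Multiply second ratio by 12: b:c = 72:96
Now b = 72 in both, so a:b:c = 36:72:96
Therefore a:c = 36:96
Simplify by GCD: a:c = 3:8

3:8


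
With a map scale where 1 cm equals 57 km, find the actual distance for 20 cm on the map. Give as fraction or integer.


Map scale: 1 cm = 57 km
Measured distance on map = 20 cm
Set up proportion: 20 * 57 / 1
= 1140 / 1
= 1140 km

1140


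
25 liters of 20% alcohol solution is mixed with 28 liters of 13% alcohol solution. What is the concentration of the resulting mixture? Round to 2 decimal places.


Solute in mixture 1 = 20% of 25 L = 25*20/100 = 5 L
Solute in mixture 2 = 13% of 28 L = 28*13/100 = 91/25 L
Total solute = 5 + 91/25 = 216/25 L
Total volume = 25 + 28 = 53 L
Final concentration = 216/25/53 * 100 = 16.30%

16.30


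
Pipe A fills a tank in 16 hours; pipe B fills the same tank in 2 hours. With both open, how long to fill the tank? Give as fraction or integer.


Rate of A = 1/16 job per hour
Rate of B = 1/2 job per hour
Combined rate = 1/16 + 1/2
Find common denominator: (2 + 16)/(16*2) = 18/32
Combined rate = 9/16 job per hour
Time together = 1 / (9/16) = 16/9 hours

16/9


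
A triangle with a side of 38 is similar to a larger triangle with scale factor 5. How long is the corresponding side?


Similar triangles have proportional sides
Scale factor = 5
Smaller side = 38
Corresponding larger side = 38 * 5
= 190

190


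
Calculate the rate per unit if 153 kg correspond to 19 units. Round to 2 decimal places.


Total kg = 153
Number of units = 19
Unit rate = 153 / 19
= 8.05 kg per unit

8.05


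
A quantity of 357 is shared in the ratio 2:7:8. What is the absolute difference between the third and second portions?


Total parts = 2 + 7 + 8 = 17
Value per part = 357 / 17 = 21
Shares: 2*21=42, 7*21=147, 8*21=168
Third share = 168, second share = 147
Difference = |168 - 147| = 21

21


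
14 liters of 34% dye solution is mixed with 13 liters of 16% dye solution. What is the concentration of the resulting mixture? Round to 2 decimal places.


Solute in mixture 1 = 34% of 14 L = 14*34/100 = 119/25 L
Solute in mixture 2 = 16% of 13 L = 13*16/100 = 52/25 L
Total solute = 119/25 + 52/25 = 171/25 L
Total volume = 14 + 13 = 27 L
Final concentration = 171/25/27 * 100 = 25.33%

25.33
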